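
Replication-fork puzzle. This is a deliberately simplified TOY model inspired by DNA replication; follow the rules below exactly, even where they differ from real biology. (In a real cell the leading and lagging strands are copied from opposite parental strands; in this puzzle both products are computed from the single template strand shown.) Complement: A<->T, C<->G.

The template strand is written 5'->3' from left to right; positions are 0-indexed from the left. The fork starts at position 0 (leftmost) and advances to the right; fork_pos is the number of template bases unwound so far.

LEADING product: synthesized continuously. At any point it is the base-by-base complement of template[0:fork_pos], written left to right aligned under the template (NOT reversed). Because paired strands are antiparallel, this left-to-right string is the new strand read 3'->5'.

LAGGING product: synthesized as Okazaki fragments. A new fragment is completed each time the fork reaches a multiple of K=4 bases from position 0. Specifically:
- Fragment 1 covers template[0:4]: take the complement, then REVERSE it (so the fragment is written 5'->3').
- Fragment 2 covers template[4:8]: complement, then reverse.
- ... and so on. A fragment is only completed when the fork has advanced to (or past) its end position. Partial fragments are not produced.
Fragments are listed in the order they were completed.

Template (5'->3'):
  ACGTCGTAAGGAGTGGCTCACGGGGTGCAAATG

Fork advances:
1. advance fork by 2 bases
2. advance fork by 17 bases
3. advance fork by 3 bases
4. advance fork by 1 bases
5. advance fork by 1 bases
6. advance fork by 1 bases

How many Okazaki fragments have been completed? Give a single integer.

Step 1: advance 2 -> fork_pos = 0 + 2 = 2. Next multiple of 4 is 4 (not reached); still 0 fragment(s).
Step 2: advance 17 -> fork_pos = 2 + 17 = 19. Reached multiple(s) of 4: 4, 8, 12, 16 -> fragments 1-4 completed (4 total).
Step 3: advance 3 -> fork_pos = 19 + 3 = 22. Reached multiple(s) of 4: 20 -> fragment 5 completed (5 total).
Step 4: advance 1 -> fork_pos = 22 + 1 = 23. Next multiple of 4 is 24 (not reached); still 5 fragment(s).
Step 5: advance 1 -> fork_pos = 23 + 1 = 24. Reached multiple(s) of 4: 24 -> fragment 6 completed (6 total).
Step 6: advance 1 -> fork_pos = 24 + 1 = 25. Next multiple of 4 is 28 (not reached); still 6 fragment(s).
Check: final fork_pos = 25; the multiples of 4 that are <= 25 are 4..24 -> 25 // 4 = 6 completed fragment(s).

Answer: 6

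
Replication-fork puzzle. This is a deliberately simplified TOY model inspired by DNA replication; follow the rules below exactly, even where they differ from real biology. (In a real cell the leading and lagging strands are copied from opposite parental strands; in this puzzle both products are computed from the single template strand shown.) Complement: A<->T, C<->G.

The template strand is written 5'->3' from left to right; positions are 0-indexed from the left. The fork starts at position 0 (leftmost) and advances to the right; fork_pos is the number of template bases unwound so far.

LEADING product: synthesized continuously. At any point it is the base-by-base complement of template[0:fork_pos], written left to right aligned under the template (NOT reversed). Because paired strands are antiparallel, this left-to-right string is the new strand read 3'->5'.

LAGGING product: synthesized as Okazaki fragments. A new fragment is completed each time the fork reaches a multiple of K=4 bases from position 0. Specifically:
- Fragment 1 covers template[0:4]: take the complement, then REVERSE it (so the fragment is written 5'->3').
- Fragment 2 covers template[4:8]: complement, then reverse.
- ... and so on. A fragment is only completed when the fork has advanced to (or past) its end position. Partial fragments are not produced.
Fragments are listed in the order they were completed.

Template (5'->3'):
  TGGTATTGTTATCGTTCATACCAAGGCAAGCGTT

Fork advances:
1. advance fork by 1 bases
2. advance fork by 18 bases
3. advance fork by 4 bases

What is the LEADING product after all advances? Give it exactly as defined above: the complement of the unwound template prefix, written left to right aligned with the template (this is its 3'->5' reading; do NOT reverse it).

Step 1: advance 1 -> fork_pos = 0 + 1 = 1.
Step 2: advance 18 -> fork_pos = 1 + 18 = 19.
Step 3: advance 4 -> fork_pos = 19 + 4 = 23.
Unwound prefix: template[0:23] = TGGTATTGTTATCGTTCATACCA
Complement it base by base (A<->T, C<->G), keeping left-to-right order:
  [0:5] TGGTA -> ACCAT
  [5:10] TTGTT -> AACAA
  [10:15] ATCGT -> TAGCA
  [15:20] TCATA -> AGTAT
  [20:23] CCA -> GGT
Concatenate: ACCATAACAATAGCAAGTATGGT (length 23; written aligned with the template, i.e. 3'->5').

Answer: ACCATAACAATAGCAAGTATGGT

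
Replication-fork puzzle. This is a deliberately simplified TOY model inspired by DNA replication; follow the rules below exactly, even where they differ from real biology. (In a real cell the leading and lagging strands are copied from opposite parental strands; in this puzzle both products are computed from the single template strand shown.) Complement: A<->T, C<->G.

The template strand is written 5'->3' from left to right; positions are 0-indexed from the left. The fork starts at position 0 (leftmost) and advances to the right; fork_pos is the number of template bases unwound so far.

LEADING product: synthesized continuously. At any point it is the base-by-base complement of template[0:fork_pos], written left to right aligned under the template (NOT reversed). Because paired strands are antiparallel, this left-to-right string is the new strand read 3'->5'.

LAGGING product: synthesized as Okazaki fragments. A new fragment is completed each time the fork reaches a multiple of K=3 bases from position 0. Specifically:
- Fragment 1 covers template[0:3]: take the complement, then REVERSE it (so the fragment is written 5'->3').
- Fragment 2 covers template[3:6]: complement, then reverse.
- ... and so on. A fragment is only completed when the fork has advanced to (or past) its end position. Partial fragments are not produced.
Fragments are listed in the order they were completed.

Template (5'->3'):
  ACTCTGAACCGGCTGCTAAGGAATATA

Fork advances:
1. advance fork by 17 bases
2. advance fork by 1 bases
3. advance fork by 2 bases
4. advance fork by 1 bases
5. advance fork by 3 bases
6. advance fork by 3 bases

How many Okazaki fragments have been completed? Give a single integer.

Step 1: advance 17 -> fork_pos = 0 + 17 = 17. Reached multiple(s) of 3: 3, 6, 9, 12, 15 -> fragments 1-5 completed (5 total).
Step 2: advance 1 -> fork_pos = 17 + 1 = 18. Reached multiple(s) of 3: 18 -> fragment 6 completed (6 total).
Step 3: advance 2 -> fork_pos = 18 + 2 = 20. Next multiple of 3 is 21 (not reached); still 6 fragment(s).
Step 4: advance 1 -> fork_pos = 20 + 1 = 21. Reached multiple(s) of 3: 21 -> fragment 7 completed (7 total).
Step 5: advance 3 -> fork_pos = 21 + 3 = 24. Reached multiple(s) of 3: 24 -> fragment 8 completed (8 total).
Step 6: advance 3 -> fork_pos = 24 + 3 = 27. Reached multiple(s) of 3: 27 -> fragment 9 completed (9 total).
Check: final fork_pos = 27; the multiples of 3 that are <= 27 are 3..27 -> 27 // 3 = 9 completed fragment(s).

Answer: 9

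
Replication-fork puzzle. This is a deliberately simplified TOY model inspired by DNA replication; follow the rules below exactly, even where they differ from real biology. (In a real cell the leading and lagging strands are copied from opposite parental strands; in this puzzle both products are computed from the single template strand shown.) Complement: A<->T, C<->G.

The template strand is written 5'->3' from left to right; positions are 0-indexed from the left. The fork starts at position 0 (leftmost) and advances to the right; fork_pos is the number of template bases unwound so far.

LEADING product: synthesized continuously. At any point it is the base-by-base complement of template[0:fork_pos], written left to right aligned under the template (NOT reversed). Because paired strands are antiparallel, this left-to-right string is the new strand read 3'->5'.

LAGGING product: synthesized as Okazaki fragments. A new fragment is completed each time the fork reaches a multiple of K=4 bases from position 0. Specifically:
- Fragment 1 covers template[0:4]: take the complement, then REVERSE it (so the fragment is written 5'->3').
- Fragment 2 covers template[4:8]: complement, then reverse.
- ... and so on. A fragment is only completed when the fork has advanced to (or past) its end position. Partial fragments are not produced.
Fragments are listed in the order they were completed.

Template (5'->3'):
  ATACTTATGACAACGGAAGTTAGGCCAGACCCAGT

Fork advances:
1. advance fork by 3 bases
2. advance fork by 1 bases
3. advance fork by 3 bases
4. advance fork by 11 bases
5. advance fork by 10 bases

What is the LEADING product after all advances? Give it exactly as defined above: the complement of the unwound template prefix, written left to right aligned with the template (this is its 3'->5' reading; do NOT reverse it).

Step 1: advance 3 -> fork_pos = 0 + 3 = 3.
Step 2: advance 1 -> fork_pos = 3 + 1 = 4.
Step 3: advance 3 -> fork_pos = 4 + 3 = 7.
Step 4: advance 11 -> fork_pos = 7 + 11 = 18.
Step 5: advance 10 -> fork_pos = 18 + 10 = 28.
Unwound prefix: template[0:28] = ATACTTATGACAACGGAAGTTAGGCCAG
Complement it base by base (A<->T, C<->G), keeping left-to-right order:
  [0:5] ATACT -> TATGA
  [5:10] TATGA -> ATACT
  [10:15] CAACG -> GTTGC
  [15:20] GAAGT -> CTTCA
  [20:25] TAGGC -> ATCCG
  [25:28] CAG -> GTC
Concatenate: TATGAATACTGTTGCCTTCAATCCGGTC (length 28; written aligned with the template, i.e. 3'->5').

Answer: TATGAATACTGTTGCCTTCAATCCGGTC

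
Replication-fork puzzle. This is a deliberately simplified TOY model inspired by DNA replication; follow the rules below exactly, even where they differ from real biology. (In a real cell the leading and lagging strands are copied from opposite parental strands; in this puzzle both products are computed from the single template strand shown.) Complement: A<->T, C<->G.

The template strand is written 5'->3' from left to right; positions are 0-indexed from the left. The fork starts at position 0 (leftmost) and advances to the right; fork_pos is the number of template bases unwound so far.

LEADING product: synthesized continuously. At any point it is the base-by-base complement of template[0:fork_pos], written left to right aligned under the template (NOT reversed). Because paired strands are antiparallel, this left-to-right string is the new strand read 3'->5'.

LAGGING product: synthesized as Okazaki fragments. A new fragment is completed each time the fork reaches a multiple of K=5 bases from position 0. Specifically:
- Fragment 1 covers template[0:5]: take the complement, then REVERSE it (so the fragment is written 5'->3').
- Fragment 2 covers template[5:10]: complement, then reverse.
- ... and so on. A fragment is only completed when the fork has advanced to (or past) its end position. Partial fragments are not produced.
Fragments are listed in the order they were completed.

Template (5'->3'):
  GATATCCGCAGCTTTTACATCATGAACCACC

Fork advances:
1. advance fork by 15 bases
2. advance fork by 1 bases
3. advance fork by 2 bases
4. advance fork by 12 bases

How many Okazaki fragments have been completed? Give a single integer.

Answer: 6

Derivation:
Step 1: advance 15 -> fork_pos = 0 + 15 = 15. Reached multiple(s) of 5: 5, 10, 15 -> fragments 1-3 completed (3 total).
Step 2: advance 1 -> fork_pos = 15 + 1 = 16. Next multiple of 5 is 20 (not reached); still 3 fragment(s).
Step 3: advance 2 -> fork_pos = 16 + 2 = 18. Next multiple of 5 is 20 (not reached); still 3 fragment(s).
Step 4: advance 12 -> fork_pos = 18 + 12 = 30. Reached multiple(s) of 5: 20, 25, 30 -> fragments 4-6 completed (6 total).
Check: final fork_pos = 30; the multiples of 5 that are <= 30 are 5..30 -> 30 // 5 = 6 completed fragment(s).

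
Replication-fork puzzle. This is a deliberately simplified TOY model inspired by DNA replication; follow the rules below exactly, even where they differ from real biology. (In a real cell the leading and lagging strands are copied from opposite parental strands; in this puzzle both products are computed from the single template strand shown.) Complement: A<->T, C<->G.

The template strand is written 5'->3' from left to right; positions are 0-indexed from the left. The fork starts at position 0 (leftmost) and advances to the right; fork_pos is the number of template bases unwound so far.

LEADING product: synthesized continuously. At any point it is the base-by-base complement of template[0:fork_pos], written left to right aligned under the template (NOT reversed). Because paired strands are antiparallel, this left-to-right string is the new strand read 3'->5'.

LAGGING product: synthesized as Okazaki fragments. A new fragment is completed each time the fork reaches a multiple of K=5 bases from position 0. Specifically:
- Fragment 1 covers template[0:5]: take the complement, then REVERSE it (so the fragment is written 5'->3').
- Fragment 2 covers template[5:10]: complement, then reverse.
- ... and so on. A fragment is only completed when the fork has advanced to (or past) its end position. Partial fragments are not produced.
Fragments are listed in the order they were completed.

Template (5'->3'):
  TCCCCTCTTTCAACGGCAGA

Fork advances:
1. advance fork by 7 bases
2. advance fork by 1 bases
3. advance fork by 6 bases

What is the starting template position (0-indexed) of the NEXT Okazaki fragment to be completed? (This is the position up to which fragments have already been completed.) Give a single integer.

Step 1: advance 7 -> fork_pos = 0 + 7 = 7. Reached multiple(s) of 5: 5 -> fragment 1 completed (1 total).
Step 2: advance 1 -> fork_pos = 7 + 1 = 8. Next multiple of 5 is 10 (not reached); still 1 fragment(s).
Step 3: advance 6 -> fork_pos = 8 + 6 = 14. Reached multiple(s) of 5: 10 -> fragment 2 completed (2 total).
2 fragment(s) completed, covering template[0:10] (2 x 5 = 10). The next fragment, fragment 3, covers template[10:15], so it starts at position 10.

Answer: 10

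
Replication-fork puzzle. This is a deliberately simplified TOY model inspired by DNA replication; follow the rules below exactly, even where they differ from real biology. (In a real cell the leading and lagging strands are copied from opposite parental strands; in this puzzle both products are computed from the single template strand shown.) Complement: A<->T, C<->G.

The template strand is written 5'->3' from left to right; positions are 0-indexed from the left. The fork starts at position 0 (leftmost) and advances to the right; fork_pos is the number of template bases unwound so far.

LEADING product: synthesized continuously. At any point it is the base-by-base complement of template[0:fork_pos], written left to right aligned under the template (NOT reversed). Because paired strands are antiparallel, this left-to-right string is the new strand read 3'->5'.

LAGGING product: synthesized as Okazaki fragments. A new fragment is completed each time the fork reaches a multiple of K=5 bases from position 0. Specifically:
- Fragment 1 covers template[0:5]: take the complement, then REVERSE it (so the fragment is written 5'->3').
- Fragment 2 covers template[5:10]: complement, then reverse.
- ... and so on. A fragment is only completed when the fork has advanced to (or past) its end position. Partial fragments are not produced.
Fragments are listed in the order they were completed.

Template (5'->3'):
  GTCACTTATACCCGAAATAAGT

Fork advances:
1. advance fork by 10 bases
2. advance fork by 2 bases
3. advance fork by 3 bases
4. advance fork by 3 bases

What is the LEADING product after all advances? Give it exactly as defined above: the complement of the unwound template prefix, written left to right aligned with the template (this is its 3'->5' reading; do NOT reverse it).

Answer: CAGTGAATATGGGCTTTA

Derivation:
Step 1: advance 10 -> fork_pos = 0 + 10 = 10.
Step 2: advance 2 -> fork_pos = 10 + 2 = 12.
Step 3: advance 3 -> fork_pos = 12 + 3 = 15.
Step 4: advance 3 -> fork_pos = 15 + 3 = 18.
Unwound prefix: template[0:18] = GTCACTTATACCCGAAAT
Complement it base by base (A<->T, C<->G), keeping left-to-right order:
  [0:5] GTCAC -> CAGTG
  [5:10] TTATA -> AATAT
  [10:15] CCCGA -> GGGCT
  [15:18] AAT -> TTA
Concatenate: CAGTGAATATGGGCTTTA (length 18; written aligned with the template, i.e. 3'->5').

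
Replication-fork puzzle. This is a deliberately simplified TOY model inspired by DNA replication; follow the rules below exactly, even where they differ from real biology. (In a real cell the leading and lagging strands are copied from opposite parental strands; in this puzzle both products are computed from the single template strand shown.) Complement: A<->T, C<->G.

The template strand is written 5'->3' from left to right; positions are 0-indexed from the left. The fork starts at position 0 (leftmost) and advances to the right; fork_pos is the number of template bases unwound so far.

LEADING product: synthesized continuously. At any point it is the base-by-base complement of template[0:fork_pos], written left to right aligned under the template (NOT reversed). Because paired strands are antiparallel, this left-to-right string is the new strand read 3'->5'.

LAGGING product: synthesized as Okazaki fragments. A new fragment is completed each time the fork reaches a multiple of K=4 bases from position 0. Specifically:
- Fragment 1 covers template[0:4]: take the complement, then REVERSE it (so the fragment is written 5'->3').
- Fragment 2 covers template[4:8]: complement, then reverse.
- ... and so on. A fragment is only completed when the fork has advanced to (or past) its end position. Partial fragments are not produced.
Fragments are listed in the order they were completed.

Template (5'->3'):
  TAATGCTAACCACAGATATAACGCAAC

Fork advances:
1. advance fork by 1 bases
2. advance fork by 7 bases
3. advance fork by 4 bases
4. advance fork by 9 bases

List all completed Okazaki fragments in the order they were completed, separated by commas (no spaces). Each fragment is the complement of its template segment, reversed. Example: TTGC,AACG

Step 1: advance 1 -> fork_pos = 0 + 1 = 1. Next multiple of 4 is 4 (not reached); still 0 fragment(s).
Step 2: advance 7 -> fork_pos = 1 + 7 = 8. Reached multiple(s) of 4: 4, 8 -> fragments 1-2 completed (2 total).
Step 3: advance 4 -> fork_pos = 8 + 4 = 12. Reached multiple(s) of 4: 12 -> fragment 3 completed (3 total).
Step 4: advance 9 -> fork_pos = 12 + 9 = 21. Reached multiple(s) of 4: 16, 20 -> fragments 4-5 completed (5 total).
Final fork_pos = 21, so 5 fragment(s) are complete. Build each: template segment -> complement -> reverse.
Fragment 1: template[0:4] = TAAT -> complement ATTA -> reversed ATTA
Fragment 2: template[4:8] = GCTA -> complement CGAT -> reversed TAGC
Fragment 3: template[8:12] = ACCA -> complement TGGT -> reversed TGGT
Fragment 4: template[12:16] = CAGA -> complement GTCT -> reversed TCTG
Fragment 5: template[16:20] = TATA -> complement ATAT -> reversed TATA

Answer: ATTA,TAGC,TGGT,TCTG,TATA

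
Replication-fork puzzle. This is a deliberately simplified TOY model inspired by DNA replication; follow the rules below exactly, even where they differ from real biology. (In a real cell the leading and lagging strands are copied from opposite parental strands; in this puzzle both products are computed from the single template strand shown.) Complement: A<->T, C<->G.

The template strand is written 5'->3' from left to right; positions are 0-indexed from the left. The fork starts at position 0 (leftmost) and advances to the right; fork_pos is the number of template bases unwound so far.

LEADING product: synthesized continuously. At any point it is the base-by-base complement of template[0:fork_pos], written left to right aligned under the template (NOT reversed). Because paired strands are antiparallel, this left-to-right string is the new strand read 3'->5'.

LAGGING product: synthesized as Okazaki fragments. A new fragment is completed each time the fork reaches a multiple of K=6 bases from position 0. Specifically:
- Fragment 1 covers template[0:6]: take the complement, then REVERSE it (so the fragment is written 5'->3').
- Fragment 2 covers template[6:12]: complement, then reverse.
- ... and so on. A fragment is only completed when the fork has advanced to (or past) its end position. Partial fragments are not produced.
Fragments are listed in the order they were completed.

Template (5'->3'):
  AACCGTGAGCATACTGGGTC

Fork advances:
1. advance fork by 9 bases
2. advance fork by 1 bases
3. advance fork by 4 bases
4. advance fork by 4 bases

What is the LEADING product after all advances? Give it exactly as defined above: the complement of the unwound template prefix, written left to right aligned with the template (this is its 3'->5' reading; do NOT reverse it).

Answer: TTGGCACTCGTATGACCC

Derivation:
Step 1: advance 9 -> fork_pos = 0 + 9 = 9.
Step 2: advance 1 -> fork_pos = 9 + 1 = 10.
Step 3: advance 4 -> fork_pos = 10 + 4 = 14.
Step 4: advance 4 -> fork_pos = 14 + 4 = 18.
Unwound prefix: template[0:18] = AACCGTGAGCATACTGGG
Complement it base by base (A<->T, C<->G), keeping left-to-right order:
  [0:5] AACCG -> TTGGC
  [5:10] TGAGC -> ACTCG
  [10:15] ATACT -> TATGA
  [15:18] GGG -> CCC
Concatenate: TTGGCACTCGTATGACCC (length 18; written aligned with the template, i.e. 3'->5').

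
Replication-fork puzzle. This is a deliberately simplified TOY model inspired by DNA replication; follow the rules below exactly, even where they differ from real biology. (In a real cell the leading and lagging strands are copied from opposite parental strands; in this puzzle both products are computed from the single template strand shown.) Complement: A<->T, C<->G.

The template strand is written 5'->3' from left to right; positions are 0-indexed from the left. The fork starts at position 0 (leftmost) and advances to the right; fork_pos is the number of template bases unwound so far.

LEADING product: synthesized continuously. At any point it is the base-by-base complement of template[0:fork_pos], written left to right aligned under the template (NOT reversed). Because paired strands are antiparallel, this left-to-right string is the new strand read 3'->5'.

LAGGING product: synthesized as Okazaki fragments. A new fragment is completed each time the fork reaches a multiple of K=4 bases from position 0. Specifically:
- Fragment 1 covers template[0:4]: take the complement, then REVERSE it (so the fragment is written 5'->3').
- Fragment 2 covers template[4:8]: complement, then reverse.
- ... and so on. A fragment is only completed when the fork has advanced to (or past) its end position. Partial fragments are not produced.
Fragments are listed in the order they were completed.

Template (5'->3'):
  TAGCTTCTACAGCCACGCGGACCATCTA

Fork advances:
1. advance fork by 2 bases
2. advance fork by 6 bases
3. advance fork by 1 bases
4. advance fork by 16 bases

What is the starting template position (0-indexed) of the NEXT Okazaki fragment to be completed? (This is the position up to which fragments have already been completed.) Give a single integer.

Step 1: advance 2 -> fork_pos = 0 + 2 = 2. Next multiple of 4 is 4 (not reached); still 0 fragment(s).
Step 2: advance 6 -> fork_pos = 2 + 6 = 8. Reached multiple(s) of 4: 4, 8 -> fragments 1-2 completed (2 total).
Step 3: advance 1 -> fork_pos = 8 + 1 = 9. Next multiple of 4 is 12 (not reached); still 2 fragment(s).
Step 4: advance 16 -> fork_pos = 9 + 16 = 25. Reached multiple(s) of 4: 12, 16, 20, 24 -> fragments 3-6 completed (6 total).
6 fragment(s) completed, covering template[0:24] (6 x 4 = 24). The next fragment, fragment 7, covers template[24:28], so it starts at position 24.

Answer: 24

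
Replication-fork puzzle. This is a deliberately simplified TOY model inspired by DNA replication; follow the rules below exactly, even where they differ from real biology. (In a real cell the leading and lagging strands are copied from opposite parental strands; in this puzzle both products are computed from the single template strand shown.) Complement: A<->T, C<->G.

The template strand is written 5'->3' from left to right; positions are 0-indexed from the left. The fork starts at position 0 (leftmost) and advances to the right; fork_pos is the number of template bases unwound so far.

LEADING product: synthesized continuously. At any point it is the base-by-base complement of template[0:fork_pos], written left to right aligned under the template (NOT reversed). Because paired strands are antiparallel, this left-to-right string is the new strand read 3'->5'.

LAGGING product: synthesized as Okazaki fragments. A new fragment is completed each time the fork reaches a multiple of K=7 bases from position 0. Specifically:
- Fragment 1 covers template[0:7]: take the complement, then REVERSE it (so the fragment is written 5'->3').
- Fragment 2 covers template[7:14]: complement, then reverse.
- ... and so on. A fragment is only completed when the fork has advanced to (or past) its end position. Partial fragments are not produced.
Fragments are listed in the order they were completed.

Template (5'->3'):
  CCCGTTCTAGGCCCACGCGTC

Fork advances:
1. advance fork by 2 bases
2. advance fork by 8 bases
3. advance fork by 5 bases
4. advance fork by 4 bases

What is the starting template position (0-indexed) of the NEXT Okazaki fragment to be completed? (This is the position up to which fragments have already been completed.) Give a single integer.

Answer: 14

Derivation:
Step 1: advance 2 -> fork_pos = 0 + 2 = 2. Next multiple of 7 is 7 (not reached); still 0 fragment(s).
Step 2: advance 8 -> fork_pos = 2 + 8 = 10. Reached multiple(s) of 7: 7 -> fragment 1 completed (1 total).
Step 3: advance 5 -> fork_pos = 10 + 5 = 15. Reached multiple(s) of 7: 14 -> fragment 2 completed (2 total).
Step 4: advance 4 -> fork_pos = 15 + 4 = 19. Next multiple of 7 is 21 (not reached); still 2 fragment(s).
2 fragment(s) completed, covering template[0:14] (2 x 7 = 14). The next fragment, fragment 3, covers template[14:21], so it starts at position 14.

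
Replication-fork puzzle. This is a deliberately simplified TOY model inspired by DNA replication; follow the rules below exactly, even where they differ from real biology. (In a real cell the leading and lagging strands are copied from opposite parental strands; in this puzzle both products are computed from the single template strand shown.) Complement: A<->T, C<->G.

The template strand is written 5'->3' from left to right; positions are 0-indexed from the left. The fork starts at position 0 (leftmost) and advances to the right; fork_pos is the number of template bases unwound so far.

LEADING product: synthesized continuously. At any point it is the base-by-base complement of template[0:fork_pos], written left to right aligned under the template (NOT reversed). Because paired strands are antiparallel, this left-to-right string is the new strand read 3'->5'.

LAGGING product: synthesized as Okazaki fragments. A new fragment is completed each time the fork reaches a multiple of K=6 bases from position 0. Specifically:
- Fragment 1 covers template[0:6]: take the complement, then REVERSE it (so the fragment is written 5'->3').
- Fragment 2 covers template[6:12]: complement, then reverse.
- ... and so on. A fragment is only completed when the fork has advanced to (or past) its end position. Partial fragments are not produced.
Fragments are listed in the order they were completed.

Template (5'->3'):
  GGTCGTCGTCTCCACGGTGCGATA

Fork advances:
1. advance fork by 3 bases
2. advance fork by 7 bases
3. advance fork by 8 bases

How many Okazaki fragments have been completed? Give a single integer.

Answer: 3

Derivation:
Step 1: advance 3 -> fork_pos = 0 + 3 = 3. Next multiple of 6 is 6 (not reached); still 0 fragment(s).
Step 2: advance 7 -> fork_pos = 3 + 7 = 10. Reached multiple(s) of 6: 6 -> fragment 1 completed (1 total).
Step 3: advance 8 -> fork_pos = 10 + 8 = 18. Reached multiple(s) of 6: 12, 18 -> fragments 2-3 completed (3 total).
Check: final fork_pos = 18; the multiples of 6 that are <= 18 are 6..18 -> 18 // 6 = 3 completed fragment(s).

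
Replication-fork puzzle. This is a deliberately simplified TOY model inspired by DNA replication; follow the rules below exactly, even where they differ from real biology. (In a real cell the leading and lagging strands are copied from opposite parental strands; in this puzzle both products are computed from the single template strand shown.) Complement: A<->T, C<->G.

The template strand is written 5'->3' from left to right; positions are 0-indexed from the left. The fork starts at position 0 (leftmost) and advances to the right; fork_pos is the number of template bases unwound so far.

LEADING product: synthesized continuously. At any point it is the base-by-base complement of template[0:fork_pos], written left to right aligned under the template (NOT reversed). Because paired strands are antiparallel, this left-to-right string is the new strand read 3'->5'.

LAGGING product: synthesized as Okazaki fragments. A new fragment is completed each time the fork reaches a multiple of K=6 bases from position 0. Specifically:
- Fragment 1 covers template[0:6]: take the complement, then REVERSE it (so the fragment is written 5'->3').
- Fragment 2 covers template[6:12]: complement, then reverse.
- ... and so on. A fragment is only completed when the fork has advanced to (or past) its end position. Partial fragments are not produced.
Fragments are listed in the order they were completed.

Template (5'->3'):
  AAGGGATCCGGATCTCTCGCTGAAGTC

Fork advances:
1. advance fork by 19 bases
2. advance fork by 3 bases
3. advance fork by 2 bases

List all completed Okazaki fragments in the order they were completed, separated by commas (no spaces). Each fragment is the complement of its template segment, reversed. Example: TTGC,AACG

Step 1: advance 19 -> fork_pos = 0 + 19 = 19. Reached multiple(s) of 6: 6, 12, 18 -> fragments 1-3 completed (3 total).
Step 2: advance 3 -> fork_pos = 19 + 3 = 22. Next multiple of 6 is 24 (not reached); still 3 fragment(s).
Step 3: advance 2 -> fork_pos = 22 + 2 = 24. Reached multiple(s) of 6: 24 -> fragment 4 completed (4 total).
Final fork_pos = 24, so 4 fragment(s) are complete. Build each: template segment -> complement -> reverse.
Fragment 1: template[0:6] = AAGGGA -> complement TTCCCT -> reversed TCCCTT
Fragment 2: template[6:12] = TCCGGA -> complement AGGCCT -> reversed TCCGGA
Fragment 3: template[12:18] = TCTCTC -> complement AGAGAG -> reversed GAGAGA
Fragment 4: template[18:24] = GCTGAA -> complement CGACTT -> reversed TTCAGC

Answer: TCCCTT,TCCGGA,GAGAGA,TTCAGC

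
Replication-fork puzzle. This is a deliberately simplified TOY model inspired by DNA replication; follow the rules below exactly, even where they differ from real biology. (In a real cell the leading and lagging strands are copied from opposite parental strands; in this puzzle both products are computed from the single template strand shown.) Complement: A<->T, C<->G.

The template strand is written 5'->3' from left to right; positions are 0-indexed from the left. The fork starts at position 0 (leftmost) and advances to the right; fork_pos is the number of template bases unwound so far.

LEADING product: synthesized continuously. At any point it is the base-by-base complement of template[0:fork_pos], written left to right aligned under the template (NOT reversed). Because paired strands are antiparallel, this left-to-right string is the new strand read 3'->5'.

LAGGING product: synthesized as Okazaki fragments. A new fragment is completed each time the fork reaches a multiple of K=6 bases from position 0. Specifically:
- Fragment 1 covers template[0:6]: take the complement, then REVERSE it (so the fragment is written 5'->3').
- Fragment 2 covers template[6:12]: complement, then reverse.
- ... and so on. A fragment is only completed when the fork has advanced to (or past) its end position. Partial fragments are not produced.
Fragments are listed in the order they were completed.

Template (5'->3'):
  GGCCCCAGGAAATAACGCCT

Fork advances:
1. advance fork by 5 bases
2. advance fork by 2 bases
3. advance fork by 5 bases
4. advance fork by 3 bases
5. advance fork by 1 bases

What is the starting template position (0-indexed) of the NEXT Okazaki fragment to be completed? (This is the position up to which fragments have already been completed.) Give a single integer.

Step 1: advance 5 -> fork_pos = 0 + 5 = 5. Next multiple of 6 is 6 (not reached); still 0 fragment(s).
Step 2: advance 2 -> fork_pos = 5 + 2 = 7. Reached multiple(s) of 6: 6 -> fragment 1 completed (1 total).
Step 3: advance 5 -> fork_pos = 7 + 5 = 12. Reached multiple(s) of 6: 12 -> fragment 2 completed (2 total).
Step 4: advance 3 -> fork_pos = 12 + 3 = 15. Next multiple of 6 is 18 (not reached); still 2 fragment(s).
Step 5: advance 1 -> fork_pos = 15 + 1 = 16. Next multiple of 6 is 18 (not reached); still 2 fragment(s).
2 fragment(s) completed, covering template[0:12] (2 x 6 = 12). The next fragment, fragment 3, covers template[12:18], so it starts at position 12.

Answer: 12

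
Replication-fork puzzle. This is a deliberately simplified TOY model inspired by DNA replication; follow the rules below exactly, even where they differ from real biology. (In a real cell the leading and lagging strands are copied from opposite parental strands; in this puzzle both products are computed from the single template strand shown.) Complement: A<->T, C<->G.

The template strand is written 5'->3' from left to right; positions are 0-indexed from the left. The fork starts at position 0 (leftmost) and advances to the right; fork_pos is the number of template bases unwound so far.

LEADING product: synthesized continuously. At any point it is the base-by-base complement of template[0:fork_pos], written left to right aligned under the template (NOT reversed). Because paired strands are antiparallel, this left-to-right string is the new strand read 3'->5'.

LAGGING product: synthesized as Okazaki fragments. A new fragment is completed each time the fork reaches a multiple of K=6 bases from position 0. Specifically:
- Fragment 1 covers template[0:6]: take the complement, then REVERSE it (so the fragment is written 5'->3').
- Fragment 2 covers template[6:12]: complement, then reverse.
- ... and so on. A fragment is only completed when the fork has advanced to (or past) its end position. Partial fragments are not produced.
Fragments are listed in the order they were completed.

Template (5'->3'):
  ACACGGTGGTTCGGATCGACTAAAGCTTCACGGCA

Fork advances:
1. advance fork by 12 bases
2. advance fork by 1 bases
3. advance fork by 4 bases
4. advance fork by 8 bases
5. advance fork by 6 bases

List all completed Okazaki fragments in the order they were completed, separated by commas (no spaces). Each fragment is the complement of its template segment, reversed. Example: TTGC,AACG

Step 1: advance 12 -> fork_pos = 0 + 12 = 12. Reached multiple(s) of 6: 6, 12 -> fragments 1-2 completed (2 total).
Step 2: advance 1 -> fork_pos = 12 + 1 = 13. Next multiple of 6 is 18 (not reached); still 2 fragment(s).
Step 3: advance 4 -> fork_pos = 13 + 4 = 17. Next multiple of 6 is 18 (not reached); still 2 fragment(s).
Step 4: advance 8 -> fork_pos = 17 + 8 = 25. Reached multiple(s) of 6: 18, 24 -> fragments 3-4 completed (4 total).
Step 5: advance 6 -> fork_pos = 25 + 6 = 31. Reached multiple(s) of 6: 30 -> fragment 5 completed (5 total).
Final fork_pos = 31, so 5 fragment(s) are complete. Build each: template segment -> complement -> reverse.
Fragment 1: template[0:6] = ACACGG -> complement TGTGCC -> reversed CCGTGT
Fragment 2: template[6:12] = TGGTTC -> complement ACCAAG -> reversed GAACCA
Fragment 3: template[12:18] = GGATCG -> complement CCTAGC -> reversed CGATCC
Fragment 4: template[18:24] = ACTAAA -> complement TGATTT -> reversed TTTAGT
Fragment 5: template[24:30] = GCTTCA -> complement CGAAGT -> reversed TGAAGC

Answer: CCGTGT,GAACCA,CGATCC,TTTAGT,TGAAGC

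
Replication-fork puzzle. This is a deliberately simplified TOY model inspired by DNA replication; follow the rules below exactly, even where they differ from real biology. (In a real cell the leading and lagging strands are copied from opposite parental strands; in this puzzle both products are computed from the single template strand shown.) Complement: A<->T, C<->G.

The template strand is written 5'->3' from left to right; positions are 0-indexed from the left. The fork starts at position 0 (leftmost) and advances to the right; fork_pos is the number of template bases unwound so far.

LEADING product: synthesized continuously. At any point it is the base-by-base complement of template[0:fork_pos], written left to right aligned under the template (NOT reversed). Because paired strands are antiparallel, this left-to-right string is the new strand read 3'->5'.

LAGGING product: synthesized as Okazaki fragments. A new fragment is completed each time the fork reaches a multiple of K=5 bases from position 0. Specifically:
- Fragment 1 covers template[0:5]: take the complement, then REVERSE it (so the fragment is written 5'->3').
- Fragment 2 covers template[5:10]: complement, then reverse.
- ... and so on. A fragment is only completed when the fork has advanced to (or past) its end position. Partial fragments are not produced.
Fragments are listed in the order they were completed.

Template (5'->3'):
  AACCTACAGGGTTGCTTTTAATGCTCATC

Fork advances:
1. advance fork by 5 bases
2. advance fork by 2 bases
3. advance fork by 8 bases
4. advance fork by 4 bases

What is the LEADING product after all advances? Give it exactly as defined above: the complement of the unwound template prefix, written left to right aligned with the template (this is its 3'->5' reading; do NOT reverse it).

Step 1: advance 5 -> fork_pos = 0 + 5 = 5.
Step 2: advance 2 -> fork_pos = 5 + 2 = 7.
Step 3: advance 8 -> fork_pos = 7 + 8 = 15.
Step 4: advance 4 -> fork_pos = 15 + 4 = 19.
Unwound prefix: template[0:19] = AACCTACAGGGTTGCTTTT
Complement it base by base (A<->T, C<->G), keeping left-to-right order:
  [0:5] AACCT -> TTGGA
  [5:10] ACAGG -> TGTCC
  [10:15] GTTGC -> CAACG
  [15:19] TTTT -> AAAA
Concatenate: TTGGATGTCCCAACGAAAA (length 19; written aligned with the template, i.e. 3'->5').

Answer: TTGGATGTCCCAACGAAAA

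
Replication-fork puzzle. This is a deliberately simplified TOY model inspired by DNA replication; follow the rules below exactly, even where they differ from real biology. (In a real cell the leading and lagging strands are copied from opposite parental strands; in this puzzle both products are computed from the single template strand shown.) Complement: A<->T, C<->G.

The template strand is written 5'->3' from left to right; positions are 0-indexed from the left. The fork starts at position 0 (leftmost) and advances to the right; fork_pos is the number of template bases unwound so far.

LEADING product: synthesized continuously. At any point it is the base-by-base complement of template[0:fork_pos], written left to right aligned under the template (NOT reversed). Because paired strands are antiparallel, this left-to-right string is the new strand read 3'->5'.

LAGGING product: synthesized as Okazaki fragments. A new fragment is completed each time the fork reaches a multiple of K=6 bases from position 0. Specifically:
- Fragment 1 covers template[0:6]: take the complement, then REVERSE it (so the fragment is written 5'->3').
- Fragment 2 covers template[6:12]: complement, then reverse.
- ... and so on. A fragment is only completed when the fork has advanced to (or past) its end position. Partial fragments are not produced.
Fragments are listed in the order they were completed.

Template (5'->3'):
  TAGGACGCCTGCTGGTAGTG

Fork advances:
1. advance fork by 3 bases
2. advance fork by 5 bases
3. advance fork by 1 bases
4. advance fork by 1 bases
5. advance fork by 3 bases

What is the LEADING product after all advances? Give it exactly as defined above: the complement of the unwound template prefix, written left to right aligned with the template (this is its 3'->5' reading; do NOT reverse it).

Answer: ATCCTGCGGACGA

Derivation:
Step 1: advance 3 -> fork_pos = 0 + 3 = 3.
Step 2: advance 5 -> fork_pos = 3 + 5 = 8.
Step 3: advance 1 -> fork_pos = 8 + 1 = 9.
Step 4: advance 1 -> fork_pos = 9 + 1 = 10.
Step 5: advance 3 -> fork_pos = 10 + 3 = 13.
Unwound prefix: template[0:13] = TAGGACGCCTGCT
Complement it base by base (A<->T, C<->G), keeping left-to-right order:
  [0:5] TAGGA -> ATCCT
  [5:10] CGCCT -> GCGGA
  [10:13] GCT -> CGA
Concatenate: ATCCTGCGGACGA (length 13; written aligned with the template, i.e. 3'->5').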